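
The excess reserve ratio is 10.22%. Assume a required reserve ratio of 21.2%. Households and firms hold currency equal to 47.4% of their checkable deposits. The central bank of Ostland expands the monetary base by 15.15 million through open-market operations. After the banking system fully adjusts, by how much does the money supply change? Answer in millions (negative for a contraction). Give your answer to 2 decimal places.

The money multiplier is m = (1 + c) / (rr + e + c) = (1 + 0.474) / (0.212 + 0.1022 + 0.474) ≈ 1.87008.
The purchase adds 15.15 million of base, so ΔM = m × ΔMB = 1.87008 × (+15.15) ≈ 28.3317 million.

28.33 million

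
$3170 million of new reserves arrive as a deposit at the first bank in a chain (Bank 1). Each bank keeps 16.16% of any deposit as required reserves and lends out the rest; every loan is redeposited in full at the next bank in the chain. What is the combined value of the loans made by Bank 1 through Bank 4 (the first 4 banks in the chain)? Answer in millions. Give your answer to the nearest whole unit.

Bank i lends (1 − rr)^i of the original deposit: Bank 1 lends 3170·0.8384 = 2657.7280, Bank 2 lends 3170·0.8384² ≈ 2228.2392, and so on.
Summing a geometric series: total = 3170·[0.8384·(1 − 0.8384^4) / (1 − 0.8384)] ≈ 8320.3846 million.

$8320 million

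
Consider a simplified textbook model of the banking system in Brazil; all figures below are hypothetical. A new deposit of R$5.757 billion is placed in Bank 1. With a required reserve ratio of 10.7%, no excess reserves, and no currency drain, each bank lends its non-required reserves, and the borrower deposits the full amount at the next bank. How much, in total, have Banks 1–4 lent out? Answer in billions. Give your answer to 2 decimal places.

Bank i lends (1 − rr)^i of the original deposit: Bank 1 lends 5.757·0.8930 ≈ 5.1410, Bank 2 lends 5.757·0.8930² ≈ 4.5909, and so on.
Summing a geometric series: total = 5.757·[0.8930·(1 − 0.8930^4) / (1 − 0.8930)] ≈ 17.4926 billion.

R$17.49 billion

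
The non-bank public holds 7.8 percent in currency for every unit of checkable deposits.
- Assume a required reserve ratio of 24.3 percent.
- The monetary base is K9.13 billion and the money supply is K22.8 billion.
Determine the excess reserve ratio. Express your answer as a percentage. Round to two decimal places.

11.07%

Using m = M/MB = 22.8/9.13 ≈ 2.497262. Since m = (1 + c)/(c + rr + e), the denominator satisfies c + rr + e = (1 + c)/m = (1 + 0.078) / 2.497262 ≈ 0.431673.
With c = 0.078 and rr = 0.243, the excess reserve ratio is 0.431673 − 0.078 − 0.243 = 0.110673.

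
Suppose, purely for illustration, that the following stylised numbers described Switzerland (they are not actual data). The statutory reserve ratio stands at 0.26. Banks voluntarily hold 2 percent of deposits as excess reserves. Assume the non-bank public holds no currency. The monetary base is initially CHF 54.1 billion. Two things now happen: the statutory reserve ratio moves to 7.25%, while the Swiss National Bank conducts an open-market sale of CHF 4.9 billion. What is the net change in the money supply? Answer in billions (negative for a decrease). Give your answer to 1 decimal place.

CHF 338.7 billion

Before: m₁ = 1 / (0.26 + 0.02) ≈ 3.5714, MB₁ = 54.1, so M₁ = 3.5714 × 54.1 ≈ 193.2127 billion.
After: m₂ = 1 / (0.0725 + 0.02) ≈ 10.8108, MB₂ = 54.1 − 4.9 = 49.2, so M₂ = 10.8108 × 49.2 ≈ 531.8914 billion.
ΔM = M₂ − M₁ = 531.8914 − 193.2127 = 338.6787 billion.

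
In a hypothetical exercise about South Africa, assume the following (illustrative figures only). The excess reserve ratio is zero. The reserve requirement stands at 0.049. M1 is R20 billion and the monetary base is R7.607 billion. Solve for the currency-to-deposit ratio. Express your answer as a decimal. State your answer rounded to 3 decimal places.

0.535

Using m = M/MB = 20/7.607 ≈ 2.629157. From m = (1 + c)/(c + rr + e), rearranging gives 1 + c = m·(c + rr + e), so c·(1 − m) = m·(rr + e) − 1.
Hence c = [m·(rr + e) − 1]/(1 − m) = [2.629157 × (0.049 + 0) − 1] / (1 − 2.629157) ≈ 0.534737.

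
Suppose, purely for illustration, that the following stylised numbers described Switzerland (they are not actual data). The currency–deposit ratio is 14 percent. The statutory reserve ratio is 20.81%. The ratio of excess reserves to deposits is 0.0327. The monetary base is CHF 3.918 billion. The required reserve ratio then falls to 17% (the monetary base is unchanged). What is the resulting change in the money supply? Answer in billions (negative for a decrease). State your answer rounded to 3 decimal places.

CHF 1.304 billion

Initially m₁ = (1 + 0.14) / (0.2081 + 0.0327 + 0.14) ≈ 2.99370, so M₁ = 2.99370 × 3.918 ≈ 11.7293 billion.
After the change m₂ = (1 + 0.14) / (0.17 + 0.0327 + 0.14) ≈ 3.32652, so M₂ = 3.32652 × 3.918 ≈ 13.0333 billion.
ΔM = M₂ − M₁ = 13.0333 − 11.7293 = 1.304 billion.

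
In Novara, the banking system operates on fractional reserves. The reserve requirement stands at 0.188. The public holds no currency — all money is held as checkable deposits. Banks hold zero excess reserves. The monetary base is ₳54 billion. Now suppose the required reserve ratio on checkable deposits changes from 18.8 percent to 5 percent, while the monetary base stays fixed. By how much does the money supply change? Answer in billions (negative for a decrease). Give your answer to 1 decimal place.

Initially m₁ = 1 / (0.188) ≈ 5.3191, so M₁ = 5.3191 × 54 = 287.2314 billion.
After the change m₂ = 1 / (0.05) = 20, so M₂ = 20 × 54 = 1080 billion.
ΔM = M₂ − M₁ = 1080 − 287.2314 = 792.7686 billion.

₳792.8 billion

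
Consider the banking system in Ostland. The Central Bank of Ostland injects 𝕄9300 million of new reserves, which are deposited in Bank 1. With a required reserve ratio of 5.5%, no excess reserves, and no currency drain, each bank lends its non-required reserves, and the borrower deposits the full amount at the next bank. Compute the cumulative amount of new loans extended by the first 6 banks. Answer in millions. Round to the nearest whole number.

𝕄45991 million

Bank i lends (1 − rr)^i of the original deposit: Bank 1 lends 9300·0.9450 = 8788.5000, Bank 2 lends 9300·0.9450² = 8305.1325, and so on.
Summing a geometric series: total = 9300·[0.9450·(1 − 0.9450^6) / (1 − 0.9450)] ≈ 45990.7370 million.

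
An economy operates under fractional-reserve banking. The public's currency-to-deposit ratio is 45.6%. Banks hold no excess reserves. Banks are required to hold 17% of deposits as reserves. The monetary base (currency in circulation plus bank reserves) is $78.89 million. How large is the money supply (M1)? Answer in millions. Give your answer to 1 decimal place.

$183.5 million

The money multiplier is m = (1 + c) / (rr + c) = (1 + 0.456) / (0.17 + 0.456) ≈ 2.3259.
So M = m × MB = 2.3259 × 78.89 ≈ 183.4903 million.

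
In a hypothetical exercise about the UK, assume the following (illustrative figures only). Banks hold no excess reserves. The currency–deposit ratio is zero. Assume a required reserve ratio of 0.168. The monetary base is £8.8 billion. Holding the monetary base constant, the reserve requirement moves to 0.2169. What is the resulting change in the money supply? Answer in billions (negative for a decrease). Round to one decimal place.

Initially m₁ = 1 / (0.168) ≈ 5.9524, so M₁ = 5.9524 × 8.8 ≈ 52.3811 billion.
After the change m₂ = 1 / (0.2169) ≈ 4.6104, so M₂ = 4.6104 × 8.8 ≈ 40.5715 billion.
ΔM = M₂ − M₁ = 40.5715 − 52.3811 = -11.8096 billion.

-11.8 billion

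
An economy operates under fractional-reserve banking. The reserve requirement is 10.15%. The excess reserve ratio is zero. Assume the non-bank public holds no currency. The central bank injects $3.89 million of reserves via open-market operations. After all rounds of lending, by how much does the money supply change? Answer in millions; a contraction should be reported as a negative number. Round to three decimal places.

The simple money multiplier is m = 1/rr = 1/0.1015 ≈ 9.85222.
An open-market purchase increases the monetary base by 3.89 million, so ΔM = m × ΔMB = 9.85222 × 3.89 ≈ 38.3251 million.

$38.325 million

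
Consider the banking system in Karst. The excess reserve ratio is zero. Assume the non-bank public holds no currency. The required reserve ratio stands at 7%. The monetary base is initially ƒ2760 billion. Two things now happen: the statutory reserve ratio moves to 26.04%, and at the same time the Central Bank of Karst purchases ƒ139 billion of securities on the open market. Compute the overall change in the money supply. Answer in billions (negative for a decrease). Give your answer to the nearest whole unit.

-28296 billion

Before: m₁ = 1 / (0.07) ≈ 14.28571, MB₁ = 2760, so M₁ = 14.28571 × 2760 = 39428.5596 billion.
After: m₂ = 1 / (0.2604) ≈ 3.84025, MB₂ = 2760 + 139 = 2899, so M₂ = 3.84025 × 2899 ≈ 11132.8848 billion.
ΔM = M₂ − M₁ = 11132.8848 − 39428.5596 = -28295.6748 billion.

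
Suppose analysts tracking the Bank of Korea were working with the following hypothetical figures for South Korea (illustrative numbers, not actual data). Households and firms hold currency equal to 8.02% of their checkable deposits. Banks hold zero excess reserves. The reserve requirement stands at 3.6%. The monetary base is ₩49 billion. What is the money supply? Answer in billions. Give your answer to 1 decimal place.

The money multiplier is m = (1 + c) / (rr + c) = (1 + 0.0802) / (0.036 + 0.0802) ≈ 9.2960.
So M = m × MB = 9.2960 × 49 = 455.504 billion.

₩455.5 billion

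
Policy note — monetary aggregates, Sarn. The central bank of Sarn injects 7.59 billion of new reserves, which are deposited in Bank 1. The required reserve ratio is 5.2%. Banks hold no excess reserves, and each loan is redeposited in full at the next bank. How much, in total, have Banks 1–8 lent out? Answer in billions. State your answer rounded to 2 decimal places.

48.11 billion

Bank i lends (1 − rr)^i of the original deposit: Bank 1 lends 7.59·0.9480 ≈ 7.1953, Bank 2 lends 7.59·0.9480² ≈ 6.8212, and so on.
Summing a geometric series: total = 7.59·[0.9480·(1 − 0.9480^8) / (1 − 0.9480)] ≈ 48.1078 billion.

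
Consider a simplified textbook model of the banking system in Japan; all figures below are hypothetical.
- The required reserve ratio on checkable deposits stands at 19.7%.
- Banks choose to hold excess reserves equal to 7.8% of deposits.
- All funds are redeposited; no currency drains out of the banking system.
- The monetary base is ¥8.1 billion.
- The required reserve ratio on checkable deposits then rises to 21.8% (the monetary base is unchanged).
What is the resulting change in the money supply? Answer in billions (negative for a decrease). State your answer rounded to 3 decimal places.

-2.090 billion

Initially m₁ = 1 / (0.197 + 0.078) ≈ 3.63636, so M₁ = 3.63636 × 8.1 ≈ 29.4545 billion.
After the change m₂ = 1 / (0.218 + 0.078) ≈ 3.37838, so M₂ = 3.37838 × 8.1 ≈ 27.3649 billion.
ΔM = M₂ − M₁ = 27.3649 − 29.4545 = -2.0896 billion.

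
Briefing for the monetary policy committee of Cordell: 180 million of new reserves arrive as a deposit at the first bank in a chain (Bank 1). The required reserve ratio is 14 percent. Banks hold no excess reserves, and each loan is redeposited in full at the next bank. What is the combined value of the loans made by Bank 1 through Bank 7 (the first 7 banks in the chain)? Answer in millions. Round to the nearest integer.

721 million

Bank i lends (1 − rr)^i of the original deposit: Bank 1 lends 180·0.8600 = 154.8000, Bank 2 lends 180·0.8600² = 133.1280, and so on.
Summing a geometric series: total = 180·[0.8600·(1 − 0.8600^7) / (1 − 0.8600)] ≈ 721.0055 million.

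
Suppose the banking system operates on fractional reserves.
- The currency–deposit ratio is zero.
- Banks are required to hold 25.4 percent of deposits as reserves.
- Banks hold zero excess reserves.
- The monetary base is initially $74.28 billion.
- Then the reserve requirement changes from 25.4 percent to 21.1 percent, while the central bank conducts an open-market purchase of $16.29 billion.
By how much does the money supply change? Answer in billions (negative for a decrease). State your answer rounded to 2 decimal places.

$136.80 billion

Before: m₁ = 1 / (0.254) ≈ 3.93701, MB₁ = 74.28, so M₁ = 3.93701 × 74.28 ≈ 292.4411 billion.
After: m₂ = 1 / (0.211) ≈ 4.73934, MB₂ = 74.28 + 16.29 = 90.57, so M₂ = 4.73934 × 90.57 ≈ 429.242 billion.
ΔM = M₂ − M₁ = 429.242 − 292.4411 = 136.8009 billion.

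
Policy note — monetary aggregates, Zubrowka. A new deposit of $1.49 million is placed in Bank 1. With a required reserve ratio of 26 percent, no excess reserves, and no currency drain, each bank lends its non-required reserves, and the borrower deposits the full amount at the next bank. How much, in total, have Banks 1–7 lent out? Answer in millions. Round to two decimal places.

$3.73 million

Bank i lends (1 − rr)^i of the original deposit: Bank 1 lends 1.49·0.7400 = 1.1026, Bank 2 lends 1.49·0.7400² ≈ 0.8159, and so on.
Summing a geometric series: total = 1.49·[0.7400·(1 − 0.7400^7) / (1 − 0.7400)] ≈ 3.7255 million.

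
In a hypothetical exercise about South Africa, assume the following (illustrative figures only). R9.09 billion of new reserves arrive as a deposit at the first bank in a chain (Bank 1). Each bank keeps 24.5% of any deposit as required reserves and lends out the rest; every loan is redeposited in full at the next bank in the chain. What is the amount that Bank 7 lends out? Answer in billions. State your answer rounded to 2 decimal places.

Each bank lends a fraction (1 − rr) = 0.7550 of the deposit it receives, so Bank 7 receives 9.09·0.7550^6 and lends 9.09·0.7550^7 ≈ 1.2711 billion.

R1.27 billion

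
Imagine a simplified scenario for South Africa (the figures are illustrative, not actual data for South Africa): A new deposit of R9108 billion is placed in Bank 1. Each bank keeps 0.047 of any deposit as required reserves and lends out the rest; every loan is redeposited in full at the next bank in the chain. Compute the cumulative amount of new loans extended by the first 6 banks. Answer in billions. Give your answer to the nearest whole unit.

Bank i lends (1 − rr)^i of the original deposit: Bank 1 lends 9108·0.9530 = 8679.9240, Bank 2 lends 9108·0.9530² ≈ 8271.9676, and so on.
Summing a geometric series: total = 9108·[0.9530·(1 − 0.9530^6) / (1 − 0.9530)] ≈ 46330.4111 billion.

R46330 billion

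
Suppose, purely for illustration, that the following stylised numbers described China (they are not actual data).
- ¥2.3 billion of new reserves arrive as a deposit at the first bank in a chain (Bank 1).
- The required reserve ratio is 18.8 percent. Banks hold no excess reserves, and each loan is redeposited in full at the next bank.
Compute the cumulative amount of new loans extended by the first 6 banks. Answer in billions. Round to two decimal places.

Bank i lends (1 − rr)^i of the original deposit: Bank 1 lends 2.3·0.8120 = 1.8676, Bank 2 lends 2.3·0.8120² ≈ 1.5165, and so on.
Summing a geometric series: total = 2.3·[0.8120·(1 − 0.8120^6) / (1 − 0.8120)] ≈ 7.0866 billion.

¥7.09 billion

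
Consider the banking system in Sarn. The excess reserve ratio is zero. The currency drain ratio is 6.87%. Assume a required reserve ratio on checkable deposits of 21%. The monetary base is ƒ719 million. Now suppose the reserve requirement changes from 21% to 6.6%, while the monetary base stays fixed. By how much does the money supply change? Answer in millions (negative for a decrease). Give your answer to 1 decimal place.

Initially m₁ = (1 + 0.0687) / (0.21 + 0.0687) ≈ 3.83459, so M₁ = 3.83459 × 719 ≈ 2757.0702 million.
After the change m₂ = (1 + 0.0687) / (0.066 + 0.0687) ≈ 7.93393, so M₂ = 7.93393 × 719 ≈ 5704.4957 million.
ΔM = M₂ − M₁ = 5704.4957 − 2757.0702 = 2947.4255 million.

ƒ2947.4 million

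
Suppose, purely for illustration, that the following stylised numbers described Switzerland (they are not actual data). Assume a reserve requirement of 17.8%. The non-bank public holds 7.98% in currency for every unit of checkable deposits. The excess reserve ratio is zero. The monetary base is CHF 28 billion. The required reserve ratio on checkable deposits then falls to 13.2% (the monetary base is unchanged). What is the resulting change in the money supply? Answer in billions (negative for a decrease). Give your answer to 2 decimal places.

Initially m₁ = (1 + 0.0798) / (0.178 + 0.0798) ≈ 4.18852, so M₁ = 4.18852 × 28 ≈ 117.2786 billion.
After the change m₂ = (1 + 0.0798) / (0.132 + 0.0798) ≈ 5.09821, so M₂ = 5.09821 × 28 ≈ 142.7499 billion.
ΔM = M₂ − M₁ = 142.7499 − 117.2786 = 25.4713 billion.

CHF 25.47 billion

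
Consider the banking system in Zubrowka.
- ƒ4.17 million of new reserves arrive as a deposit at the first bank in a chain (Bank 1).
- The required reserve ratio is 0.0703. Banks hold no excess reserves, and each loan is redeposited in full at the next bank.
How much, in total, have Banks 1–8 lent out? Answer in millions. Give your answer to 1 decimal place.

ƒ24.4 million

Bank i lends (1 − rr)^i of the original deposit: Bank 1 lends 4.17·0.9297 ≈ 3.8768, Bank 2 lends 4.17·0.9297² ≈ 3.6043, and so on.
Summing a geometric series: total = 4.17·[0.9297·(1 − 0.9297^8) / (1 − 0.9297)] ≈ 24.3674 million.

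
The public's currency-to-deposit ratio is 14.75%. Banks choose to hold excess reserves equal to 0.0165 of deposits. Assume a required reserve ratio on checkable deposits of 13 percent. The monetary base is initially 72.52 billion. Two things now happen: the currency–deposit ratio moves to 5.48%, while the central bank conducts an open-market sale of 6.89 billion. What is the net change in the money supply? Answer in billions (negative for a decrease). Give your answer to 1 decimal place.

Before: m₁ = (1 + 0.1475) / (0.13 + 0.0165 + 0.1475) ≈ 3.9031, MB₁ = 72.52, so M₁ = 3.9031 × 72.52 ≈ 283.0528 billion.
After: m₂ = (1 + 0.0548) / (0.13 + 0.0165 + 0.0548) ≈ 5.2399, MB₂ = 72.52 − 6.89 = 65.63, so M₂ = 5.2399 × 65.63 ≈ 343.8946 billion.
ΔM = M₂ − M₁ = 343.8946 − 283.0528 = 60.8418 billion.

60.8 billion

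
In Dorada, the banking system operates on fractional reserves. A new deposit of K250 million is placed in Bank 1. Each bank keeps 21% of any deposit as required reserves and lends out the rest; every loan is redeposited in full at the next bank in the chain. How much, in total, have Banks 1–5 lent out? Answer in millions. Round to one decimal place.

K651.1 million

Bank i lends (1 − rr)^i of the original deposit: Bank 1 lends 250·0.7900 = 197.5000, Bank 2 lends 250·0.7900² = 156.0250, and so on.
Summing a geometric series: total = 250·[0.7900·(1 − 0.7900^5) / (1 − 0.7900)] ≈ 651.0864 million.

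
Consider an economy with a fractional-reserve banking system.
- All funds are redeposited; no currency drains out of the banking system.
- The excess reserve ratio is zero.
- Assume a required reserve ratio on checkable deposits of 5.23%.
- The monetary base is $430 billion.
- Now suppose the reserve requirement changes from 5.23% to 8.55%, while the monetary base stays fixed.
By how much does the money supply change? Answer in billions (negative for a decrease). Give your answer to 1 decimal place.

-3192.6 billion

Initially m₁ = 1 / (0.0523) ≈ 19.12046, so M₁ = 19.12046 × 430 = 8221.7978 billion.
After the change m₂ = 1 / (0.0855) ≈ 11.69591, so M₂ = 11.69591 × 430 = 5029.2413 billion.
ΔM = M₂ − M₁ = 5029.2413 − 8221.7978 = -3192.5565 billion.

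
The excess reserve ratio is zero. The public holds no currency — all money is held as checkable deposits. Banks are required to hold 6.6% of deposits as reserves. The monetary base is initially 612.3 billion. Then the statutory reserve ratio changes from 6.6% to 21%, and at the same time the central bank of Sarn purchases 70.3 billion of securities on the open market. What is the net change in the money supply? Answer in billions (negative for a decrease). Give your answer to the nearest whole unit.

-6027 billion

Before: m₁ = 1 / (0.066) ≈ 15.1515, MB₁ = 612.3, so M₁ = 15.1515 × 612.3 ≈ 9277.2635 billion.
After: m₂ = 1 / (0.21) ≈ 4.7619, MB₂ = 612.3 + 70.3 = 682.6, so M₂ = 4.7619 × 682.6 ≈ 3250.4729 billion.
ΔM = M₂ − M₁ = 3250.4729 − 9277.2635 = -6026.7906 billion.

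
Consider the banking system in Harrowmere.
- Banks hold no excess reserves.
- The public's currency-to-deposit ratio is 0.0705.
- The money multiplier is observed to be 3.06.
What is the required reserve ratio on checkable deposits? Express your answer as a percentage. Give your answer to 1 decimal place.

27.9%

Using m = 3.06. Since m = (1 + c)/(c + rr + e), the denominator satisfies c + rr + e = (1 + c)/m = (1 + 0.0705) / 3.06 ≈ 0.349837.
With c = 0.0705 and e = 0, the required reserve ratio on checkable deposits is 0.349837 − 0.0705 − 0 = 0.279337.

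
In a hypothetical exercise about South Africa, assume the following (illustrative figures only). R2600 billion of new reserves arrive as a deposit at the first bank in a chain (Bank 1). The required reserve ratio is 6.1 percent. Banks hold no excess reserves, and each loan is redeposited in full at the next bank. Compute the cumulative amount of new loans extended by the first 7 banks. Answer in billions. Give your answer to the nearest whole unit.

Bank i lends (1 − rr)^i of the original deposit: Bank 1 lends 2600·0.9390 = 2441.4000, Bank 2 lends 2600·0.9390² = 2292.4746, and so on.
Summing a geometric series: total = 2600·[0.9390·(1 − 0.9390^7) / (1 − 0.9390)] ≈ 14261.6226 billion.

R14262 billion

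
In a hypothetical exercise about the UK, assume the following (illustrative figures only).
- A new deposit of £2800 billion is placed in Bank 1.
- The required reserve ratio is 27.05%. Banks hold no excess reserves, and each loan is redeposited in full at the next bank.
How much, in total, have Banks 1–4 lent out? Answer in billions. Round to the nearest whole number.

Bank i lends (1 − rr)^i of the original deposit: Bank 1 lends 2800·0.7295 = 2042.6000, Bank 2 lends 2800·0.7295² = 1490.0767, and so on.
Summing a geometric series: total = 2800·[0.7295·(1 − 0.7295^4) / (1 − 0.7295)] ≈ 5412.6621 billion.

£5413 billion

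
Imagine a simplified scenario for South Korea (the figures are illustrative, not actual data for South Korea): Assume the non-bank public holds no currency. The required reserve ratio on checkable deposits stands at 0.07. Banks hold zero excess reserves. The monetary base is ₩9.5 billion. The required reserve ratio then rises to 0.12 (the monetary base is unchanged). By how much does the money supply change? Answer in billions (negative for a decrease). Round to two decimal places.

-56.55 billion

Initially m₁ = 1 / (0.07) ≈ 14.2857, so M₁ = 14.2857 × 9.5 ≈ 135.7141 billion.
After the change m₂ = 1 / (0.12) ≈ 8.3333, so M₂ = 8.3333 × 9.5 ≈ 79.1663 billion.
ΔM = M₂ − M₁ = 79.1663 − 135.7141 = -56.5478 billion.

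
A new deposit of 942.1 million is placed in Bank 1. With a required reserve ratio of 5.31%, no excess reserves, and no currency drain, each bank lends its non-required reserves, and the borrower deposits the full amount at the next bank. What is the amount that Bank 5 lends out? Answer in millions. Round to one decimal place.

Each bank lends a fraction (1 − rr) = 0.9469 of the deposit it receives, so Bank 5 receives 942.1·0.9469^4 and lends 942.1·0.9469^5 ≈ 717.1625 million.

717.2 million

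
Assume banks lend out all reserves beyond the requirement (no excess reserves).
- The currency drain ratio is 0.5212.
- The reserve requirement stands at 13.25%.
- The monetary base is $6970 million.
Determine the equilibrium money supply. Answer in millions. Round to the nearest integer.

$16220 million

The money multiplier is m = (1 + c) / (rr + c) = (1 + 0.5212) / (0.1325 + 0.5212) ≈ 2.32706.
So M = m × MB = 2.32706 × 6970 = 16219.6082 million.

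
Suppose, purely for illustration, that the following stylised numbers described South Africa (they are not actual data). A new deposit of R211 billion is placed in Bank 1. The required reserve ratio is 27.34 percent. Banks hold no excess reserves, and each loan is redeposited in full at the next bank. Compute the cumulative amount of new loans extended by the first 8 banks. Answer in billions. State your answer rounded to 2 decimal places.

Bank i lends (1 − rr)^i of the original deposit: Bank 1 lends 211·0.7266 = 153.3126, Bank 2 lends 211·0.7266² ≈ 111.3969, and so on.
Summing a geometric series: total = 211·[0.7266·(1 − 0.7266^8) / (1 − 0.7266)] ≈ 517.1975 billion.

R517.20 billion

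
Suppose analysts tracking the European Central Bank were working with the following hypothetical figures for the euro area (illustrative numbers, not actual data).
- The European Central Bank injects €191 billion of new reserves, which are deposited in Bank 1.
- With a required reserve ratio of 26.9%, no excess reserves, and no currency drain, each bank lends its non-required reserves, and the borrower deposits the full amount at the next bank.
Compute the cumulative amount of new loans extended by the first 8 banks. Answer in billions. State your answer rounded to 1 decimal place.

Bank i lends (1 − rr)^i of the original deposit: Bank 1 lends 191·0.7310 = 139.6210, Bank 2 lends 191·0.7310² ≈ 102.0630, and so on.
Summing a geometric series: total = 191·[0.7310·(1 − 0.7310^8) / (1 − 0.7310)] ≈ 476.7180 billion.

€476.7 billion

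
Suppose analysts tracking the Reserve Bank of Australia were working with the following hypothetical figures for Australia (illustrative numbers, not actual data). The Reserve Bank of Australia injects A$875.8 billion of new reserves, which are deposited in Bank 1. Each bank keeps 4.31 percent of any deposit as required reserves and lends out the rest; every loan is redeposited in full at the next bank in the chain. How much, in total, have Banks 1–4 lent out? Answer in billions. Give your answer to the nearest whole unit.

A$3142 billion

Bank i lends (1 − rr)^i of the original deposit: Bank 1 lends 875.8·0.9569 ≈ 838.0530, Bank 2 lends 875.8·0.9569² ≈ 801.9329, and so on.
Summing a geometric series: total = 875.8·[0.9569·(1 − 0.9569^4) / (1 − 0.9569)] ≈ 3141.6516 billion.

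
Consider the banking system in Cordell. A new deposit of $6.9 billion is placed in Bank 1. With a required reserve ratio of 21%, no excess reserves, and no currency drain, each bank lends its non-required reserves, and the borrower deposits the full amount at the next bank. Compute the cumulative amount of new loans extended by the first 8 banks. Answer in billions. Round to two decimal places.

Bank i lends (1 − rr)^i of the original deposit: Bank 1 lends 6.9·0.7900 = 5.4510, Bank 2 lends 6.9·0.7900² ≈ 4.3063, and so on.
Summing a geometric series: total = 6.9·[0.7900·(1 − 0.7900^8) / (1 − 0.7900)] ≈ 22.0192 billion.

$22.02 billion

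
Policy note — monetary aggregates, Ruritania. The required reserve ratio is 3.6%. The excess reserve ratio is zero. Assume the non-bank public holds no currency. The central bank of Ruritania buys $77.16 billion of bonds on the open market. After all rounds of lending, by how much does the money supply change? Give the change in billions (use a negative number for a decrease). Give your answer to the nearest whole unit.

$2143 billion

The simple money multiplier is m = 1/rr = 1/0.036 ≈ 27.7778.
An open-market purchase increases the monetary base by 77.16 billion, so ΔM = m × ΔMB = 27.7778 × 77.16 ≈ 2143.335 billion.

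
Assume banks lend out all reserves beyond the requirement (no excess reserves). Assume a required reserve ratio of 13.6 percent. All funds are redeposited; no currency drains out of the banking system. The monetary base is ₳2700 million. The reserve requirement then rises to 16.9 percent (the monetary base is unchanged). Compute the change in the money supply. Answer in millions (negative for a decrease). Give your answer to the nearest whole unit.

-3877 million

Initially m₁ = 1 / (0.136) ≈ 7.35294, so M₁ = 7.35294 × 2700 = 19852.938 million.
After the change m₂ = 1 / (0.169) ≈ 5.91716, so M₂ = 5.91716 × 2700 = 15976.332 million.
ΔM = M₂ − M₁ = 15976.332 − 19852.938 = -3876.606 million.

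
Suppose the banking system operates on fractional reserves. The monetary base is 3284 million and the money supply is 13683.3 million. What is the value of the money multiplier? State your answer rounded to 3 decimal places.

The money multiplier is m = M / MB = 13683.3 / 3284 ≈ 4.16666.

4.167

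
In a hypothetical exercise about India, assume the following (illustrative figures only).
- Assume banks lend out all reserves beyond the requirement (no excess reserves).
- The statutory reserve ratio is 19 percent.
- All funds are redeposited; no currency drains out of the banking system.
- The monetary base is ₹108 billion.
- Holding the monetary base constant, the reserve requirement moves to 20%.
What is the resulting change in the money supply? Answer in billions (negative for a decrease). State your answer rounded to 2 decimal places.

-28.42 billion

Initially m₁ = 1 / (0.19) ≈ 5.263158, so M₁ = 5.263158 × 108 ≈ 568.4211 billion.
After the change m₂ = 1 / (0.2) = 5, so M₂ = 5 × 108 = 540 billion.
ΔM = M₂ − M₁ = 540 − 568.4211 = -28.4211 billion.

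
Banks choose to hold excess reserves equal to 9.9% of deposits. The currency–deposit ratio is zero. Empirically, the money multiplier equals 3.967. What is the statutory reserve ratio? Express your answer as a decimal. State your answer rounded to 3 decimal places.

0.153

Using m = 3.967. Since m = (1 + c)/(c + rr + e), the denominator satisfies c + rr + e = (1 + c)/m = (1 + 0) / 3.967 ≈ 0.252080.
With c = 0 and e = 0.099, the statutory reserve ratio is 0.252080 − 0 − 0.099 = 0.15308.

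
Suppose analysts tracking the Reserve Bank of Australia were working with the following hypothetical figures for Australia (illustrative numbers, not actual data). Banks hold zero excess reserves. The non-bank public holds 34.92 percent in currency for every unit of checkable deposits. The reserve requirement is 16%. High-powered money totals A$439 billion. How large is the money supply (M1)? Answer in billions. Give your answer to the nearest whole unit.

A$1163 billion

The money multiplier is m = (1 + c) / (rr + c) = (1 + 0.3492) / (0.16 + 0.3492) ≈ 2.6496.
So M = m × MB = 2.6496 × 439 = 1163.1744 billion.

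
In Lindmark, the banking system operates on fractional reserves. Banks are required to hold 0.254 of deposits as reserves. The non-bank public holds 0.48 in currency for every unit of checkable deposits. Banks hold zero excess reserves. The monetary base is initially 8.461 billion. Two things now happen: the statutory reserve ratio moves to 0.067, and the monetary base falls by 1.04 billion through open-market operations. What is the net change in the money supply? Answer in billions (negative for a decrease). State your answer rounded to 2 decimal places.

Before: m₁ = (1 + 0.48) / (0.254 + 0.48) ≈ 2.0163, MB₁ = 8.461, so M₁ = 2.0163 × 8.461 ≈ 17.0599 billion.
After: m₂ = (1 + 0.48) / (0.067 + 0.48) ≈ 2.7057, MB₂ = 8.461 − 1.04 = 7.421, so M₂ = 2.7057 × 7.421 ≈ 20.079 billion.
ΔM = M₂ − M₁ = 20.079 − 17.0599 = 3.0191 billion.

3.02 billion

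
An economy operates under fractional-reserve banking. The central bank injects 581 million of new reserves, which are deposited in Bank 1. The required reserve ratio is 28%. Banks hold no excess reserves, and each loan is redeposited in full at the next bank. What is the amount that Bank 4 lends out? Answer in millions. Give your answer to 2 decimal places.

Each bank lends a fraction (1 − rr) = 0.7200 of the deposit it receives, so Bank 4 receives 581·0.7200^3 and lends 581·0.7200^4 ≈ 156.1371 million.

156.14 million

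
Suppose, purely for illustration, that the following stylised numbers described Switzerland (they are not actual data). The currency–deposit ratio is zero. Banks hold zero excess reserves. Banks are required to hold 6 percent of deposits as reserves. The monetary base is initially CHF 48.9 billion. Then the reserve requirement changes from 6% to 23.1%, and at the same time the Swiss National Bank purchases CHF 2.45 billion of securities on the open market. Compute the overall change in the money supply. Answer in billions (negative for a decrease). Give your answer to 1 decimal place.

-592.7 billion

Before: m₁ = 1 / (0.06) ≈ 16.6667, MB₁ = 48.9, so M₁ = 16.6667 × 48.9 ≈ 815.0016 billion.
After: m₂ = 1 / (0.231) ≈ 4.3290, MB₂ = 48.9 + 2.45 = 51.35, so M₂ = 4.3290 × 51.35 ≈ 222.2942 billion.
ΔM = M₂ − M₁ = 222.2942 − 815.0016 = -592.7074 billion.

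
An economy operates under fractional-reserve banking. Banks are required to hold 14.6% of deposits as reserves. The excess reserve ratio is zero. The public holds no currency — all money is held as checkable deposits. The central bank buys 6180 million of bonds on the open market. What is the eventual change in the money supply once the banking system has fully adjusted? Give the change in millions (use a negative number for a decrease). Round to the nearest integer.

The simple money multiplier is m = 1/rr = 1/0.146 ≈ 6.84932.
An open-market purchase increases the monetary base by 6180 million, so ΔM = m × ΔMB = 6.84932 × 6180 = 42328.7976 million.

42329 million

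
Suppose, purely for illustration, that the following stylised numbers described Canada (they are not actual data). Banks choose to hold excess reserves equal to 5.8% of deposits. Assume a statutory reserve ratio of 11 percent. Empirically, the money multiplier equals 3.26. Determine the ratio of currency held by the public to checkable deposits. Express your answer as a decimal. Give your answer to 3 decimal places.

Using m = 3.26. From m = (1 + c)/(c + rr + e), rearranging gives 1 + c = m·(c + rr + e), so c·(1 − m) = m·(rr + e) − 1.
Hence c = [m·(rr + e) − 1]/(1 − m) = [3.26 × (0.11 + 0.058) − 1] / (1 − 3.26) ≈ 0.200142.

0.200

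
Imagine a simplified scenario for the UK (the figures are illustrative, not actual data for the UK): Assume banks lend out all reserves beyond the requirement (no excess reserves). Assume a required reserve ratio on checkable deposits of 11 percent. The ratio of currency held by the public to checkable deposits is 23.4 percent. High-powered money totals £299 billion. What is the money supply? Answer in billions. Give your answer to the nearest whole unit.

£1073 billion

The money multiplier is m = (1 + c) / (rr + c) = (1 + 0.234) / (0.11 + 0.234) ≈ 3.5872.
So M = m × MB = 3.5872 × 299 = 1072.5728 billion.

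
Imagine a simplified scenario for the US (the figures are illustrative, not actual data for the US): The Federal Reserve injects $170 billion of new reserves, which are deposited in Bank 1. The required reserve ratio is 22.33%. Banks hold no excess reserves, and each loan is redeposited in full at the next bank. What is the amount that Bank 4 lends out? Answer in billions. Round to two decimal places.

$61.87 billion

Each bank lends a fraction (1 − rr) = 0.7767 of the deposit it receives, so Bank 4 receives 170·0.7767^3 and lends 170·0.7767^4 ≈ 61.8674 billion.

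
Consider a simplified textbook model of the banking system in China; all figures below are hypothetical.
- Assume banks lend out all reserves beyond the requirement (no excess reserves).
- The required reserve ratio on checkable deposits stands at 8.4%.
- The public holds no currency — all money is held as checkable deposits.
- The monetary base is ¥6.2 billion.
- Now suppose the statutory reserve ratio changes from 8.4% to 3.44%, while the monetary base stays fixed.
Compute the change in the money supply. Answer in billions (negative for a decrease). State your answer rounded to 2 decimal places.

Initially m₁ = 1 / (0.084) ≈ 11.9048, so M₁ = 11.9048 × 6.2 ≈ 73.8098 billion.
After the change m₂ = 1 / (0.0344) ≈ 29.0698, so M₂ = 29.0698 × 6.2 ≈ 180.2328 billion.
ΔM = M₂ − M₁ = 180.2328 − 73.8098 = 106.423 billion.

¥106.42 billion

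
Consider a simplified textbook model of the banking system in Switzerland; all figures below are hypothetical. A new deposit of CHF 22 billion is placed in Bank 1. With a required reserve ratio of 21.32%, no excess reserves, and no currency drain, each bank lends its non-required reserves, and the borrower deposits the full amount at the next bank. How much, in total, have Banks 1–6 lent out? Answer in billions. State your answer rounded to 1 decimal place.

CHF 61.9 billion

Bank i lends (1 − rr)^i of the original deposit: Bank 1 lends 22·0.7868 = 17.3096, Bank 2 lends 22·0.7868² ≈ 13.6192, and so on.
Summing a geometric series: total = 22·[0.7868·(1 − 0.7868^6) / (1 − 0.7868)] ≈ 61.9282 billion.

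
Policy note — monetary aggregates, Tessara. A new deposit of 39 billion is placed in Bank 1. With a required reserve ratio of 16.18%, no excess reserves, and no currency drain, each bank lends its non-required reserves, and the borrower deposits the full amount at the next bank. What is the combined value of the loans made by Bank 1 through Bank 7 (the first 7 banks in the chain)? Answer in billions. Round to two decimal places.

143.31 billion

Bank i lends (1 − rr)^i of the original deposit: Bank 1 lends 39·0.8382 = 32.6898, Bank 2 lends 39·0.8382² ≈ 27.4006, and so on.
Summing a geometric series: total = 39·[0.8382·(1 − 0.8382^7) / (1 − 0.8382)] ≈ 143.3073 billion.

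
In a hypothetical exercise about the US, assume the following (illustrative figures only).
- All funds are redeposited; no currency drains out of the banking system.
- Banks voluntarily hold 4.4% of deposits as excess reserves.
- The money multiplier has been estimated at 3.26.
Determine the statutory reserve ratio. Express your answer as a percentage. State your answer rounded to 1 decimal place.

26.3%

Using m = 3.26. Since m = (1 + c)/(c + rr + e), the denominator satisfies c + rr + e = (1 + c)/m = (1 + 0) / 3.26 ≈ 0.306748.
With c = 0 and e = 0.044, the statutory reserve ratio is 0.306748 − 0 − 0.044 = 0.262748.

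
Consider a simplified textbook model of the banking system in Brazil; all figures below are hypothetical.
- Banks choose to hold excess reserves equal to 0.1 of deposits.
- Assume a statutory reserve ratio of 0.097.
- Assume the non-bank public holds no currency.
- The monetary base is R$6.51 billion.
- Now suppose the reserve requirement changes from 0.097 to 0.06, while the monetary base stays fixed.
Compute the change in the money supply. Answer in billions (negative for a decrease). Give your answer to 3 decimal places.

R$7.642 billion

Initially m₁ = 1 / (0.097 + 0.1) ≈ 5.07614, so M₁ = 5.07614 × 6.51 ≈ 33.0457 billion.
After the change m₂ = 1 / (0.06 + 0.1) = 6.25, so M₂ = 6.25 × 6.51 = 40.6875 billion.
ΔM = M₂ − M₁ = 40.6875 − 33.0457 = 7.6418 billion.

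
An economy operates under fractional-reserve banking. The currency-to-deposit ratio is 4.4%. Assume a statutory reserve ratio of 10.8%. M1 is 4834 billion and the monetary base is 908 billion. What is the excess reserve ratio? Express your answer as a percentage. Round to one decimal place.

4.4%

Using m = M/MB = 4834/908 ≈ 5.323789. Since m = (1 + c)/(c + rr + e), the denominator satisfies c + rr + e = (1 + c)/m = (1 + 0.044) / 5.323789 ≈ 0.196101.
With c = 0.044 and rr = 0.108, the excess reserve ratio is 0.196101 − 0.044 − 0.108 = 0.044101.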